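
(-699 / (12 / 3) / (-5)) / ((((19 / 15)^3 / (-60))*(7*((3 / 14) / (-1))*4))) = 2359125 / 13718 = 171.97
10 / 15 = 2 / 3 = 0.67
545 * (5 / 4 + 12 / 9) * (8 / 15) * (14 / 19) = 94612 / 171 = 553.29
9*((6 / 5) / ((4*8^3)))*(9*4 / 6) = 0.03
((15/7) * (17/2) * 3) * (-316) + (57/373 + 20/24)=-17266.16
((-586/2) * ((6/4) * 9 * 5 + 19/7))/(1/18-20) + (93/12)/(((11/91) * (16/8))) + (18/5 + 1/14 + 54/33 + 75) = 1143.87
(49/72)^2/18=2401/93312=0.03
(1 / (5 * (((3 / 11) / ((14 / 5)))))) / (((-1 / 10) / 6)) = -616 / 5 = -123.20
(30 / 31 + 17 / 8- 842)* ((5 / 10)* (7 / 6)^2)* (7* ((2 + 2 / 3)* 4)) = -71360807 / 1674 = -42628.92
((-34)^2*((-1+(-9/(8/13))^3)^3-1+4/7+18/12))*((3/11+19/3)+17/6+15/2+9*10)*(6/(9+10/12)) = -88076082139090218785757345/38109446144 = -2311135192211577.97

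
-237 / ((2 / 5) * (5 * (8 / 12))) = -711 / 4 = -177.75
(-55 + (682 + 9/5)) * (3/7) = 269.49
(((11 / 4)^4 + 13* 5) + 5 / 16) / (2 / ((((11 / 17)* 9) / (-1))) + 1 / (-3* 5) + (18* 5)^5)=15523695 / 748268927948032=0.00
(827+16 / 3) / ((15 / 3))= 2497 / 15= 166.47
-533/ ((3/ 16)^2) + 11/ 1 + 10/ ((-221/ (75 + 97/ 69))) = -693220127/ 45747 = -15153.35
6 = 6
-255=-255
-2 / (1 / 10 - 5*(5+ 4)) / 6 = 0.01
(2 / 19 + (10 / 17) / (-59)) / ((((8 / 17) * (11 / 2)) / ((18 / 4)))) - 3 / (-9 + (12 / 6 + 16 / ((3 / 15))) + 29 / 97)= 3645803 / 29224470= 0.12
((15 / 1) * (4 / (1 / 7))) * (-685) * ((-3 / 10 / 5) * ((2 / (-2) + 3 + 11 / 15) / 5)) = 235914 / 25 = 9436.56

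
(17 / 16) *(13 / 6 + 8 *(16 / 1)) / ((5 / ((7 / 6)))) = 92939 / 2880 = 32.27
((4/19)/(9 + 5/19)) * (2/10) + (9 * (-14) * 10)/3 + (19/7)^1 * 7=-401.00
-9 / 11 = -0.82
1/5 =0.20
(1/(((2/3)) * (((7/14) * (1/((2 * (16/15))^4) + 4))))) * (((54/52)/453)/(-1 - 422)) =-1572864/391641394469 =-0.00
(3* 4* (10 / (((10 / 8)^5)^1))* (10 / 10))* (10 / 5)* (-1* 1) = -49152 / 625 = -78.64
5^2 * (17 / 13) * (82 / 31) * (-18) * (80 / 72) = -697000 / 403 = -1729.53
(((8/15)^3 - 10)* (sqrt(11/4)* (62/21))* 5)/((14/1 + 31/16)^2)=-0.95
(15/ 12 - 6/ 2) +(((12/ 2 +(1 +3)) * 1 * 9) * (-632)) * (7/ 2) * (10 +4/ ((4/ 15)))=-19908007/ 4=-4977001.75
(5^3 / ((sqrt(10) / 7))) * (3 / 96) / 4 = 175 * sqrt(10) / 256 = 2.16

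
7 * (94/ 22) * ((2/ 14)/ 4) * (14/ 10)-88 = -19031/ 220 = -86.50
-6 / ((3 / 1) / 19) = -38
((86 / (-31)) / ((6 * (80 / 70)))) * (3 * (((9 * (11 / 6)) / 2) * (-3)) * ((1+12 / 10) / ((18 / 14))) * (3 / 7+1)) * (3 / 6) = 36421 / 992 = 36.71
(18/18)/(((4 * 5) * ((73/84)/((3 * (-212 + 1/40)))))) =-534177/14600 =-36.59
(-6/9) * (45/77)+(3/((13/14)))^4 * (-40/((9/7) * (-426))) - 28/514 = 301469395252/40128747659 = 7.51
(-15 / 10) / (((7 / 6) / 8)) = -72 / 7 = -10.29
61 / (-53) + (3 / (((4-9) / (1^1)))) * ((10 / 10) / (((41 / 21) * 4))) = -53359 / 43460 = -1.23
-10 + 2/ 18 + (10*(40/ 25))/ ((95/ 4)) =-7879/ 855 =-9.22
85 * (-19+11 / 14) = -1548.21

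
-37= -37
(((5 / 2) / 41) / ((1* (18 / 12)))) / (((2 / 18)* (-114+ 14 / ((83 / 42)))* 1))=-0.00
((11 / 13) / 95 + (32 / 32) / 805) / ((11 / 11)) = 2018 / 198835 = 0.01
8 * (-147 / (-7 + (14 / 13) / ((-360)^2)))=141523200 / 842399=168.00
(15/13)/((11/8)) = 120/143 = 0.84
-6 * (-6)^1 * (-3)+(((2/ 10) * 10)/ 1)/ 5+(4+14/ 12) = -3073/ 30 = -102.43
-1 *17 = -17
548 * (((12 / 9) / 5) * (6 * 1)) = 4384 / 5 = 876.80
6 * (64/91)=384/91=4.22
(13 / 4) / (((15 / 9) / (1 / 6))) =13 / 40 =0.32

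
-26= -26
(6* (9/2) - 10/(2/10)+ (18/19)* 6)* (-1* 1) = 329/19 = 17.32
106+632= 738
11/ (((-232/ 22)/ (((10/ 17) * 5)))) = -3025/ 986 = -3.07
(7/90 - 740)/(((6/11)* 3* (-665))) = 732523/1077300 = 0.68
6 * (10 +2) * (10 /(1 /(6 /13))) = 332.31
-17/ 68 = -1/ 4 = -0.25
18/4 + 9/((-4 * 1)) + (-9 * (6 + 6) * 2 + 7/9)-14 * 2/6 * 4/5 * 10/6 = -7891/36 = -219.19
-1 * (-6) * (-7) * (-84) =3528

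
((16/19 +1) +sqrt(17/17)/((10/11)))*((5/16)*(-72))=-5031/76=-66.20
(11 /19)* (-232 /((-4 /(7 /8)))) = 2233 /76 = 29.38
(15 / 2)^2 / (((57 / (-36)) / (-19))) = 675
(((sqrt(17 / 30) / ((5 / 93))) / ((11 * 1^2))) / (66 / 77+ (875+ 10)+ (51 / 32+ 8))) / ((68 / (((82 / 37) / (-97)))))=-71176 * sqrt(510) / 3365463352075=-0.00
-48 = -48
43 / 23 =1.87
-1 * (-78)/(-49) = -78/49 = -1.59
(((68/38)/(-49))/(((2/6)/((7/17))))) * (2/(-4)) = 3/133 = 0.02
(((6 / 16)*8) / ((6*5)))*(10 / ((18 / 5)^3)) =125 / 5832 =0.02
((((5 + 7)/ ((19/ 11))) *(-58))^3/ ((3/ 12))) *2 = -523401494.58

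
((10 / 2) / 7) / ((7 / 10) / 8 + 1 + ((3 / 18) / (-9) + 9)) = 10800 / 152243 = 0.07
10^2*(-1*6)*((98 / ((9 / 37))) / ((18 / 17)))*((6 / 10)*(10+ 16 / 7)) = -15146320 / 9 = -1682924.44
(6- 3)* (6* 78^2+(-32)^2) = 112584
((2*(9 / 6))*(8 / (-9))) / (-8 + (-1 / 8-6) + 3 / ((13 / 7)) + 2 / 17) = 14144 / 65727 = 0.22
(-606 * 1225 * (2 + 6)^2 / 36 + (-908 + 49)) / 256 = -5158.56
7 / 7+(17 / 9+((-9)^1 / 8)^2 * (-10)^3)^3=-753297759658421 / 373248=-2018223164.38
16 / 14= 8 / 7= 1.14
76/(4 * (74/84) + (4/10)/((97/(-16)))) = 387030/17609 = 21.98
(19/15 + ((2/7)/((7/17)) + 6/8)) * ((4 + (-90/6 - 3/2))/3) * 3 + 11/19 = -744119/22344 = -33.30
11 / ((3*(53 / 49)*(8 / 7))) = 3773 / 1272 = 2.97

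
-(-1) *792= 792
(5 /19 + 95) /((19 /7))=12670 /361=35.10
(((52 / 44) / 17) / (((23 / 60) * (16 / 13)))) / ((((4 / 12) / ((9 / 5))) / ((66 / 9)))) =4563 / 782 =5.84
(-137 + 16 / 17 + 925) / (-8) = -3353 / 34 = -98.62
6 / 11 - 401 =-4405 / 11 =-400.45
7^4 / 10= 2401 / 10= 240.10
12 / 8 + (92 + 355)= 448.50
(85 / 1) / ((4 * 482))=85 / 1928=0.04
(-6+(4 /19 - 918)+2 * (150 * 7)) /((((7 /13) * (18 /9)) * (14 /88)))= 6391528 /931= 6865.23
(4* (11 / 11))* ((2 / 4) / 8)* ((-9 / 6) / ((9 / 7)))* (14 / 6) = -49 / 72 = -0.68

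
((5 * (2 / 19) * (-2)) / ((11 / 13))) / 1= -260 / 209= -1.24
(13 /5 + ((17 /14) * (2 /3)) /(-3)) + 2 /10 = 797 /315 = 2.53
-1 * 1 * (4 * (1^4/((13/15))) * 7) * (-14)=5880/13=452.31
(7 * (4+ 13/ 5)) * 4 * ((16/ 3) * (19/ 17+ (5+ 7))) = 1098944/ 85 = 12928.75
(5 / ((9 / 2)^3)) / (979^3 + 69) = 0.00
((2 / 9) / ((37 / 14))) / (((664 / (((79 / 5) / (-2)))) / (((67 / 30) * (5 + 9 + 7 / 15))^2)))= -116894534113 / 111937950000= -1.04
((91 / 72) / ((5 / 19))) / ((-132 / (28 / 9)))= -12103 / 106920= -0.11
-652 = -652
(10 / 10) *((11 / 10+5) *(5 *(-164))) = -5002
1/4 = 0.25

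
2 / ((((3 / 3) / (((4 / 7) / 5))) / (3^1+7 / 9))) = 272 / 315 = 0.86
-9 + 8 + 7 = 6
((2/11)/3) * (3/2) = 1/11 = 0.09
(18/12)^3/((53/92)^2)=28566/2809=10.17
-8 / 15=-0.53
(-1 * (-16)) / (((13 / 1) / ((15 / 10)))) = 24 / 13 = 1.85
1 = 1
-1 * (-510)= 510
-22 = -22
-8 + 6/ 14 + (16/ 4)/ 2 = -39/ 7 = -5.57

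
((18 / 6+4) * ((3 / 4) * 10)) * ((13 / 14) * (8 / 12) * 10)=325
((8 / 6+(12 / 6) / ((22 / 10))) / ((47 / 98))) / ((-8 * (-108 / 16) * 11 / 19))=68894 / 460647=0.15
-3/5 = -0.60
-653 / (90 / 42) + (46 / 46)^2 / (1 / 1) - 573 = -13151 / 15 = -876.73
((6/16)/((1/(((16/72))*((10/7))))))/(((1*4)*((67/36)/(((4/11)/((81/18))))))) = 20/15477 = 0.00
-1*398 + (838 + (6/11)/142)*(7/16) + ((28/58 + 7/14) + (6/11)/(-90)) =-30.40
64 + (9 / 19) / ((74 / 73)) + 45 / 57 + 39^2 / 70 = 112646 / 1295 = 86.99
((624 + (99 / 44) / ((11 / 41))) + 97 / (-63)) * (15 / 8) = 8743535 / 7392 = 1182.84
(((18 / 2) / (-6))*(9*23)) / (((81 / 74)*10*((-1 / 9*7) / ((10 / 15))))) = 851 / 35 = 24.31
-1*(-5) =5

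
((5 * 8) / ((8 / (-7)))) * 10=-350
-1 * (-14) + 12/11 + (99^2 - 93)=106954/11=9723.09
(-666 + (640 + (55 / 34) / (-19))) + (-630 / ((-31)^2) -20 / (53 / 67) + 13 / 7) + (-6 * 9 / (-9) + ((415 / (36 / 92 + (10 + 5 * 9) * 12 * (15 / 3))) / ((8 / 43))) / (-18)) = -55644011963537603 / 1258796660013648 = -44.20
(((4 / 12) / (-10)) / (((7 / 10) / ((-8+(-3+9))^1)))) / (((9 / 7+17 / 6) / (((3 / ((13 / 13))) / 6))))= 2 / 173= 0.01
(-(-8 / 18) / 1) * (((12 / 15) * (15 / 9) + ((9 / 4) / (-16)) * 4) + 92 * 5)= 22117 / 108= 204.79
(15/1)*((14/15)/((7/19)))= 38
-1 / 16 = -0.06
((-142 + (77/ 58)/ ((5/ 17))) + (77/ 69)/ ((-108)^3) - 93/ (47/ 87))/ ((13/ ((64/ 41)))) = -183415682045683/ 4933253724165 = -37.18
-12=-12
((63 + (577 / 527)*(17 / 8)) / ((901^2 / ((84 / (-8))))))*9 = -0.01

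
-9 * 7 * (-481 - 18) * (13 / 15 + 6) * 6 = 6476022 / 5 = 1295204.40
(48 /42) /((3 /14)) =16 /3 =5.33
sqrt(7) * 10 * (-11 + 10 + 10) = 90 * sqrt(7) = 238.12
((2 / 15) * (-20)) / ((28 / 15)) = -10 / 7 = -1.43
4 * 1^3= 4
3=3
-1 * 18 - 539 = -557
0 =0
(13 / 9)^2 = 2.09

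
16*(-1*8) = -128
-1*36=-36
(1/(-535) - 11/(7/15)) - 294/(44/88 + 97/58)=-1785316/11235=-158.91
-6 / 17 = -0.35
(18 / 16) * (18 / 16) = 81 / 64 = 1.27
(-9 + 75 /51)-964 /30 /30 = -32897 /3825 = -8.60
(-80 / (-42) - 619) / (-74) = 8.34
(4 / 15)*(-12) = -16 / 5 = -3.20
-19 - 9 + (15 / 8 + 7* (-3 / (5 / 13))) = -3229 / 40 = -80.72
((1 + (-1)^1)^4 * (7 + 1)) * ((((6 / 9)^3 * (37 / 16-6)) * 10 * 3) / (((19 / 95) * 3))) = 0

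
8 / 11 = 0.73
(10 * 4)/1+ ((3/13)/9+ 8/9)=4787/117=40.91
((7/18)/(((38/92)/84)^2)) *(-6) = -96503.67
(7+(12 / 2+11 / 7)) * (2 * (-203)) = -5916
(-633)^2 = 400689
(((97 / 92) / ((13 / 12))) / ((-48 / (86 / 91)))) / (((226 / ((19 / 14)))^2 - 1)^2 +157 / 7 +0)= -543568891 / 21813088285230073312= -0.00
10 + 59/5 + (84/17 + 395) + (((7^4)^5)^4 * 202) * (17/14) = 845151140760748219457978975611491208266962044489136937476865394916250983/85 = 9942954597185273170093870000000000000000000000000000000000000000000000.00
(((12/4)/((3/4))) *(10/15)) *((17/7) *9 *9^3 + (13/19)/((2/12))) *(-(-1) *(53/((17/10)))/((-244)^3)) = -0.09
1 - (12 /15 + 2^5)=-159 /5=-31.80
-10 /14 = -5 /7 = -0.71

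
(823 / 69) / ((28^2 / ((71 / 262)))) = 58433 / 14173152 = 0.00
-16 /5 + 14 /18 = -109 /45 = -2.42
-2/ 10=-1/ 5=-0.20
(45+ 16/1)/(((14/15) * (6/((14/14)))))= 305/28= 10.89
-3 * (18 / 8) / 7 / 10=-0.10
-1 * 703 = -703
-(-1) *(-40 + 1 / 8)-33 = -583 / 8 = -72.88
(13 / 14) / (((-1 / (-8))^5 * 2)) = 106496 / 7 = 15213.71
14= 14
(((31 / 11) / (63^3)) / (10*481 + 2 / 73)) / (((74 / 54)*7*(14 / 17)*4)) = 38471 / 518810516265888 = 0.00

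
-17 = -17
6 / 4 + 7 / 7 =5 / 2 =2.50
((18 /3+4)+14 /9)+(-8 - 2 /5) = 142 /45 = 3.16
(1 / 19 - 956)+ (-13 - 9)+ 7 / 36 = -668783 / 684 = -977.75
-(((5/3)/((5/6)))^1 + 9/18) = -5/2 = -2.50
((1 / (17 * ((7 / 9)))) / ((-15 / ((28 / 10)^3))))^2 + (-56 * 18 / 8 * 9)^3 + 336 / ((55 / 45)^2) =-19919679405048284904 / 13659765625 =-1458273879.06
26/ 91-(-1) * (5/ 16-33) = -3629/ 112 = -32.40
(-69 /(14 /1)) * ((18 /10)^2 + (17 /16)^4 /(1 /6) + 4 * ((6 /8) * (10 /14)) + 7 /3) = -6078641089 /80281600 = -75.72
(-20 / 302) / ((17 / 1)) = -10 / 2567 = -0.00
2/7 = 0.29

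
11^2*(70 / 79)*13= 110110 / 79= 1393.80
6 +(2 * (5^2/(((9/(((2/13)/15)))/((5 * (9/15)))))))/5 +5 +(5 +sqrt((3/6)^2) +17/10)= 10667/585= 18.23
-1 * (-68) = 68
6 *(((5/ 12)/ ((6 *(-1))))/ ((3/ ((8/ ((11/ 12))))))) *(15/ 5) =-40/ 11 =-3.64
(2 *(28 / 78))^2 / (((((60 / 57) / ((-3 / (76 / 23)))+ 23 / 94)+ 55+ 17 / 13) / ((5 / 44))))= 2118760 / 2003697267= 0.00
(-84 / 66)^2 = 196 / 121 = 1.62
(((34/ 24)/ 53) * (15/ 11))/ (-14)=-85/ 32648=-0.00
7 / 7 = 1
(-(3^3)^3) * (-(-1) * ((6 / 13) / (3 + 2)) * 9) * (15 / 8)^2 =-23914845 / 416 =-57487.61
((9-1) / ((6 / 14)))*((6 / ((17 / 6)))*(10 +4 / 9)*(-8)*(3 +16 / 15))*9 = -10275328 / 85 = -120886.21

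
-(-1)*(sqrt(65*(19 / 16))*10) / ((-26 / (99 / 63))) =-55*sqrt(1235) / 364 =-5.31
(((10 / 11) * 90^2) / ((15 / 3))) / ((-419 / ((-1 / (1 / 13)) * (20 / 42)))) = 702000 / 32263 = 21.76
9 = 9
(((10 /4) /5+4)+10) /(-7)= -29 /14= -2.07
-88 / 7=-12.57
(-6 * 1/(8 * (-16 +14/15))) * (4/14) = 45/3164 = 0.01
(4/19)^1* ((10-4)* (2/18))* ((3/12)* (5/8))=0.02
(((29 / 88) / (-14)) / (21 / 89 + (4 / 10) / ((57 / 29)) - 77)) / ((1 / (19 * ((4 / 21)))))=4658705 / 4186861448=0.00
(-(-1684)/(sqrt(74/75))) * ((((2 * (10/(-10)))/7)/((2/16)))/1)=-67360 * sqrt(222)/259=-3875.06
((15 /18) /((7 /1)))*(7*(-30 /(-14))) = 25 /14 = 1.79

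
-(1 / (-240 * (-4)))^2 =-1 / 921600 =-0.00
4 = 4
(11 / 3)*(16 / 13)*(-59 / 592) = -649 / 1443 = -0.45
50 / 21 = 2.38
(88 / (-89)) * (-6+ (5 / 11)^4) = 5.89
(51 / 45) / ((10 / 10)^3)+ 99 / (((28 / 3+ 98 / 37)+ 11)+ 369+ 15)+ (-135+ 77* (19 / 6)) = 29872399 / 271050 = 110.21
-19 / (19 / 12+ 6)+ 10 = 682 / 91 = 7.49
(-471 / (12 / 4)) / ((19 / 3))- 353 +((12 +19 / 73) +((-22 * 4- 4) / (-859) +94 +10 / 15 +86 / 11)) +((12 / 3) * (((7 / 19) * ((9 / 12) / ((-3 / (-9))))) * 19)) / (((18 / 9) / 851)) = 2087241855467 / 78634578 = 26543.56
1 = 1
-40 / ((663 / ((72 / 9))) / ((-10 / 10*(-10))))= -3200 / 663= -4.83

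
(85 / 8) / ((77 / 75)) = 6375 / 616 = 10.35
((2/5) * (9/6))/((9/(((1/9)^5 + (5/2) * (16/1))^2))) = 5578859765521/52301766015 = 106.67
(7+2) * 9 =81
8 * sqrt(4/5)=16 * sqrt(5)/5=7.16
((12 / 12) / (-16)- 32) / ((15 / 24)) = -51.30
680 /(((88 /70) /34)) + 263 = 205193 /11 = 18653.91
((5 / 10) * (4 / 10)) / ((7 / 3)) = 3 / 35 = 0.09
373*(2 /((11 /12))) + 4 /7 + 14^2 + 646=127542 /77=1656.39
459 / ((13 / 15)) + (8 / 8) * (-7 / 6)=41219 / 78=528.45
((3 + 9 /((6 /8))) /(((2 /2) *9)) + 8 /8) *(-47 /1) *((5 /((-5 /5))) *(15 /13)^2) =141000 /169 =834.32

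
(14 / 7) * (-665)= -1330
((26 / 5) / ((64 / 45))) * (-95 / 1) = -11115 / 32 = -347.34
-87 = -87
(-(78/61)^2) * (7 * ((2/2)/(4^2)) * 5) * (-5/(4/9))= 2395575/59536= 40.24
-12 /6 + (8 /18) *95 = 40.22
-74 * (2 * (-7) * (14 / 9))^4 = -109208390144 / 6561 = -16645083.09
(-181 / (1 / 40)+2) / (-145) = 7238 / 145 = 49.92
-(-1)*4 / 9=4 / 9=0.44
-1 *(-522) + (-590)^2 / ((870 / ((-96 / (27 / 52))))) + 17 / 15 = -287571133 / 3915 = -73453.67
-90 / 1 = -90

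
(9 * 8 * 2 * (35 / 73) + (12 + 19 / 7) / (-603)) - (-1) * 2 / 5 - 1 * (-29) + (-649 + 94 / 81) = -7618288471 / 13865985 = -549.42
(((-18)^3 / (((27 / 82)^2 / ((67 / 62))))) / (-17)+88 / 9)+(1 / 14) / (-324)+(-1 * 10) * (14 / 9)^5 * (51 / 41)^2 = 1070294000498449 / 325489057992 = 3288.26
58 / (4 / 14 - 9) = -406 / 61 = -6.66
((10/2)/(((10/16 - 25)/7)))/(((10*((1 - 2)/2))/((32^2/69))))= 57344/13455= 4.26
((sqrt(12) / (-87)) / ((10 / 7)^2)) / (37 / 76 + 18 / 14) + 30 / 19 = 30 / 19 - 13034 * sqrt(3) / 2051025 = 1.57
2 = 2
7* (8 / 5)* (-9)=-504 / 5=-100.80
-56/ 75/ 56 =-1/ 75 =-0.01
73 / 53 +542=28799 / 53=543.38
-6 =-6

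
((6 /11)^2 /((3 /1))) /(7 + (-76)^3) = -4 /17705083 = -0.00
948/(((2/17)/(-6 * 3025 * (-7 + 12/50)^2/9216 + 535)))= 22949343817/6400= 3585834.97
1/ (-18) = -1/ 18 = -0.06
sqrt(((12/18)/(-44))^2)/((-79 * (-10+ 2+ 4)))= 1/20856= 0.00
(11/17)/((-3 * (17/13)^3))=-24167/250563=-0.10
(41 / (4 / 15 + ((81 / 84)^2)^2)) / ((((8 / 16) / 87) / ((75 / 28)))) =176181264000 / 10430239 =16891.39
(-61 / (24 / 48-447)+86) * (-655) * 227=-11436850200 / 893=-12807223.07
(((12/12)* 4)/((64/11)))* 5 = 55/16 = 3.44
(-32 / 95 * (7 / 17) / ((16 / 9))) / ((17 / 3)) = -378 / 27455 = -0.01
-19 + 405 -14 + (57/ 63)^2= 372.82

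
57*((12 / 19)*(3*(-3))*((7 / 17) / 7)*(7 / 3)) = -756 / 17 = -44.47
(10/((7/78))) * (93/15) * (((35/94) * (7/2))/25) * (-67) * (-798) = 452482758/235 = 1925458.54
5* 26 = 130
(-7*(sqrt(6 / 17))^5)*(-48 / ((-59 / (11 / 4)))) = -33264*sqrt(102) / 289867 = -1.16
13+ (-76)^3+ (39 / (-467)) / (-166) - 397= -34060065881 / 77522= -439360.00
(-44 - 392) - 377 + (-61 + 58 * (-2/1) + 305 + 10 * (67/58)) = -19530/29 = -673.45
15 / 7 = 2.14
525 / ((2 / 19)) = 9975 / 2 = 4987.50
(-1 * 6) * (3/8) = -2.25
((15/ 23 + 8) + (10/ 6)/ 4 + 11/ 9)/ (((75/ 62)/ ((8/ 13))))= 1056604/ 201825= 5.24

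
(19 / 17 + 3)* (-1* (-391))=1610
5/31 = 0.16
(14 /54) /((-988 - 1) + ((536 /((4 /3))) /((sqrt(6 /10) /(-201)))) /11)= -0.00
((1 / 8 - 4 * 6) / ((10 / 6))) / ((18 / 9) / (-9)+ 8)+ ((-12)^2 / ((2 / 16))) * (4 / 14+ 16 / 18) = 3783643 / 2800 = 1351.30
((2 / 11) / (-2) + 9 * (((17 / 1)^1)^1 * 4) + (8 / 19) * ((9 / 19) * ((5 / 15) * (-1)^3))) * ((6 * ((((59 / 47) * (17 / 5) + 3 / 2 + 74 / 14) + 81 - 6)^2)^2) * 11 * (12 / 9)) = 15610017720858190551511369067 / 5286896479051250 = 2952586225720.74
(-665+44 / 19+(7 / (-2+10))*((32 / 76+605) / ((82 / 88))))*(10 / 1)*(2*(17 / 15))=-4988854 / 2337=-2134.73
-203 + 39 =-164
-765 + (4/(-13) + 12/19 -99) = -213328/247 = -863.68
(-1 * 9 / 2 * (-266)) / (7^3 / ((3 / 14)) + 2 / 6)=1197 / 1601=0.75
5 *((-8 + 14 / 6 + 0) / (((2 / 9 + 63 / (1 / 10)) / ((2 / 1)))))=-0.09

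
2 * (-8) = -16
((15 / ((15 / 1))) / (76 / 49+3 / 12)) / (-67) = -196 / 23651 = -0.01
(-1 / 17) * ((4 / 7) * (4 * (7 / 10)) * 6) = -48 / 85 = -0.56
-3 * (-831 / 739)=2493 / 739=3.37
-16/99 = -0.16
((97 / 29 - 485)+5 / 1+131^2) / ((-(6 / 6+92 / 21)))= -10160766 / 3277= -3100.63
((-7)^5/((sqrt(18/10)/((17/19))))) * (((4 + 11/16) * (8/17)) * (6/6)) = -420175 * sqrt(5)/38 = -24724.73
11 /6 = 1.83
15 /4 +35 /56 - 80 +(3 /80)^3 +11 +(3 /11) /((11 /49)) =-3928380733 /61952000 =-63.41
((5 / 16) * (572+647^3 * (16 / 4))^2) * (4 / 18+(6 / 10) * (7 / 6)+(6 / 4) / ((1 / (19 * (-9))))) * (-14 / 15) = 11811084640081381221784 / 135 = 87489515852454675716.92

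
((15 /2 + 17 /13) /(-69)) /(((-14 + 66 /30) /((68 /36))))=19465 /952614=0.02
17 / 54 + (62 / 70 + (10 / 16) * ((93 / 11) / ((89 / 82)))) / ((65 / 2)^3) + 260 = 10175139645161 / 39087798750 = 260.31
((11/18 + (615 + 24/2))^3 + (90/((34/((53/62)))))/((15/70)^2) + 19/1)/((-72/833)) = -37230271341860023/13017024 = -2860121587.07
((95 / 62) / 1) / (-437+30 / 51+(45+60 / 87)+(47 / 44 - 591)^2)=45336280 / 10285602828251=0.00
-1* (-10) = 10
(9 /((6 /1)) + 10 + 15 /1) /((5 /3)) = 159 /10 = 15.90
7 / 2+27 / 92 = 349 / 92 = 3.79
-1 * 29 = -29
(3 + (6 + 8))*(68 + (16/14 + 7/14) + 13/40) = 333047/280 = 1189.45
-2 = -2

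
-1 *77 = -77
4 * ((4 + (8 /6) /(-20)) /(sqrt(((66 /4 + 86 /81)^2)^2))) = 2064528 /40470125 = 0.05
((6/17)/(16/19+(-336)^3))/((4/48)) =-171/1531547102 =-0.00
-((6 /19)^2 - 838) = 302482 /361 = 837.90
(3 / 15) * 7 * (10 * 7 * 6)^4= 43563744000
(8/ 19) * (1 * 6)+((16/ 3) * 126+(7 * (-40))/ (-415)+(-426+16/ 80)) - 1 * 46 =1603817/ 7885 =203.40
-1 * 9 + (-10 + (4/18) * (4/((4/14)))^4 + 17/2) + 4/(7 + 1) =76742/9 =8526.89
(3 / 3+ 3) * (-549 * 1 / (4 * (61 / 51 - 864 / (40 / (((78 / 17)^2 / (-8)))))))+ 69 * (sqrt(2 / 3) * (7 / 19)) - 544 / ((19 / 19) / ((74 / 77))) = -210431423 / 395351+ 161 * sqrt(6) / 19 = -511.51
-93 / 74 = -1.26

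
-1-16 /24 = -5 /3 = -1.67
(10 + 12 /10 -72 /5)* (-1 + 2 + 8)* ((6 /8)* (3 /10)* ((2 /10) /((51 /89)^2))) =-142578 /36125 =-3.95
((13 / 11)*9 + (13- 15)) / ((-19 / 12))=-5.45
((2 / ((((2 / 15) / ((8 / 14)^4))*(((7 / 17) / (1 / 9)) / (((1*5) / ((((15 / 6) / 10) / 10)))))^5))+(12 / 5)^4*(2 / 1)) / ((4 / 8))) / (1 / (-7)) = -726966849880764183614464 / 70917861301875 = -10250828726.86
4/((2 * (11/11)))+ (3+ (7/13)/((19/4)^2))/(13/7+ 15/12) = 1213930/408291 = 2.97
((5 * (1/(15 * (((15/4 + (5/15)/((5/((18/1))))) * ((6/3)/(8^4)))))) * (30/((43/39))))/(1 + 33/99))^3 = 2359010787328000000/105823817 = 22291870149.87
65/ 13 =5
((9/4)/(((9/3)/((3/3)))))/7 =3/28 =0.11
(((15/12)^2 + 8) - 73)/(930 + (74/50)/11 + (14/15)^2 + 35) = -358875/5464832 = -0.07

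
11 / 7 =1.57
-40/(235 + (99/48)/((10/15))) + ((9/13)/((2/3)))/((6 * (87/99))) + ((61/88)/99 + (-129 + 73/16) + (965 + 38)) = 878.60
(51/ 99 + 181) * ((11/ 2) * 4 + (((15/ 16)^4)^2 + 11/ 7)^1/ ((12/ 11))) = 4354.09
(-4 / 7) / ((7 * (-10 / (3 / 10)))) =3 / 1225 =0.00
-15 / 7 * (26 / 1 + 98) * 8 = -14880 / 7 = -2125.71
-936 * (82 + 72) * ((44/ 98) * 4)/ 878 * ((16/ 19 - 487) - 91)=9935722368/ 58387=170170.11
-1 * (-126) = 126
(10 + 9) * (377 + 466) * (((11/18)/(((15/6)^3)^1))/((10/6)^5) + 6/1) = 37558871946/390625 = 96150.71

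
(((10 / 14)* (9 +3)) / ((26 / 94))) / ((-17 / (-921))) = 2597220 / 1547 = 1678.88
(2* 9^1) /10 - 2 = -1 /5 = -0.20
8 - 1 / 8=63 / 8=7.88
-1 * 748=-748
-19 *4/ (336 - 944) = 1/ 8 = 0.12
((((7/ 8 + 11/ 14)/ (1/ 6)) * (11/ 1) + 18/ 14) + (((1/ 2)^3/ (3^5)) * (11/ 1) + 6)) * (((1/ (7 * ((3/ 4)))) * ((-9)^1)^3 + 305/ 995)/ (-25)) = 61403461151/ 94779720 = 647.85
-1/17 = -0.06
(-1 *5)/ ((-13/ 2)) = 10/ 13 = 0.77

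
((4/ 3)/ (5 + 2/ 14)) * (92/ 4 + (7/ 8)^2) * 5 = 5915/ 192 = 30.81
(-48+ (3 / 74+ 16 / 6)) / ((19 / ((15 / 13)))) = -50275 / 18278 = -2.75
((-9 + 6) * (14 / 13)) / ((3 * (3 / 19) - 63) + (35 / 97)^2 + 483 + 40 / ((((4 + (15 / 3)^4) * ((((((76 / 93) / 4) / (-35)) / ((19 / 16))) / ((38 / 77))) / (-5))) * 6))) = -14842998588 / 1956807935017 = -0.01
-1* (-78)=78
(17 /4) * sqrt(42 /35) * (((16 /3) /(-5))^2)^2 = 278528 * sqrt(30) /253125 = 6.03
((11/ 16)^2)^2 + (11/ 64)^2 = 16577/ 65536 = 0.25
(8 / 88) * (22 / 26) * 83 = 83 / 13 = 6.38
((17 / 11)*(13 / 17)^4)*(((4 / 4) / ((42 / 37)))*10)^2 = 41.01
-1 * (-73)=73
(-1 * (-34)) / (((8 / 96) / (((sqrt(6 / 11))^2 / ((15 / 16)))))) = 13056 / 55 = 237.38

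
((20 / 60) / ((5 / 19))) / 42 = 19 / 630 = 0.03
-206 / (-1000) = 103 / 500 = 0.21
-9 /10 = -0.90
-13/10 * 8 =-52/5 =-10.40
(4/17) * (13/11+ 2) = 140/187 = 0.75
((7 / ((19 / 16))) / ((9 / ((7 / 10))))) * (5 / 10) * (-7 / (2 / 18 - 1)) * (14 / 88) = 2401 / 8360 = 0.29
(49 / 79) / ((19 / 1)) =49 / 1501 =0.03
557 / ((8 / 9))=5013 / 8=626.62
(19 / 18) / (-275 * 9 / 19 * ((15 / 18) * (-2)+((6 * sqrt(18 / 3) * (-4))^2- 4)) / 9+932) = -361 / 16760406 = -0.00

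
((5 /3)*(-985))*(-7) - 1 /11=379222 /33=11491.58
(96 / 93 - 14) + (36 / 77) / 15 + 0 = -154398 / 11935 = -12.94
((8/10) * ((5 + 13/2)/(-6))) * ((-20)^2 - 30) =-1702/3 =-567.33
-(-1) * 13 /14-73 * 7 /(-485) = 13459 /6790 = 1.98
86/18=43/9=4.78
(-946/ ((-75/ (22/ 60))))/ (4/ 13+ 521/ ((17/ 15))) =1149863/ 114370875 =0.01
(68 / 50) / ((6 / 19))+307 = 311.31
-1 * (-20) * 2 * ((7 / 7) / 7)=40 / 7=5.71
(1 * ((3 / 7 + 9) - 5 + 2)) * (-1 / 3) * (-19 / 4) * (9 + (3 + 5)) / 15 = 323 / 28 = 11.54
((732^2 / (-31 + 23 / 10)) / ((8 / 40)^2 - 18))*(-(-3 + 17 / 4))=-167445000 / 128863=-1299.40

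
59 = 59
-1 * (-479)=479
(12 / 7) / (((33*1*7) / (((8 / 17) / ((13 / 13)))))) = 32 / 9163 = 0.00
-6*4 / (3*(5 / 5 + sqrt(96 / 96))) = -4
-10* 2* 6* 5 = -600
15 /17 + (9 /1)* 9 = 81.88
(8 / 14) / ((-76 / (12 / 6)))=-2 / 133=-0.02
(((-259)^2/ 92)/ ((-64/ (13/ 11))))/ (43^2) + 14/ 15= 1663503653/ 1796340480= 0.93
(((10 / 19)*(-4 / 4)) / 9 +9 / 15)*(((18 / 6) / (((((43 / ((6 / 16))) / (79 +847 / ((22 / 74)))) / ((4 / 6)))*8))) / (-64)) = -28243 / 522880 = -0.05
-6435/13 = -495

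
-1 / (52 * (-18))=0.00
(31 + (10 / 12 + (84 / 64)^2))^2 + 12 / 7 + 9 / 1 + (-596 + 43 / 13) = 29200065091 / 53673984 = 544.03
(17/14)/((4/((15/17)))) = 15/56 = 0.27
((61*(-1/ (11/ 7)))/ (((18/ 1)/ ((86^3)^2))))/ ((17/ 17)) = -86375104701536/ 99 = -872475805066.02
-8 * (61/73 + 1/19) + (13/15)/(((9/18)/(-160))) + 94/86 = -283.35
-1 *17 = -17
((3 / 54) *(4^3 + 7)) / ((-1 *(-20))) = 71 / 360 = 0.20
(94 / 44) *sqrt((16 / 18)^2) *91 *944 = 16149952 / 99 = 163130.83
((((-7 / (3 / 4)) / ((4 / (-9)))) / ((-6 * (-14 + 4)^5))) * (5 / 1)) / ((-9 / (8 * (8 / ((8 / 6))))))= -7 / 7500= -0.00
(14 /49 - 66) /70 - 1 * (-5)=4.06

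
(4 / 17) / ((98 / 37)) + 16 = 13402 / 833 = 16.09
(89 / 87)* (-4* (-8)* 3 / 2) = 1424 / 29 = 49.10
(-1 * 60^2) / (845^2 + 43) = -900 / 178517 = -0.01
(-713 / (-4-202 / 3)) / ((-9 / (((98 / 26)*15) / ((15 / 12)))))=-50.23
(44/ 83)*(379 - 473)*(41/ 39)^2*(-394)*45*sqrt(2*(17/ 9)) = 13696653520*sqrt(34)/ 42081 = 1897876.19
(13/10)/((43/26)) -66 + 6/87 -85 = -936154/6235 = -150.14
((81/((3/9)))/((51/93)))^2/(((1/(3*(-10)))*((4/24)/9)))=-91928664180/289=-318092263.60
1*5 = 5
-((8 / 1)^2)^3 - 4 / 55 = -14417924 / 55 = -262144.07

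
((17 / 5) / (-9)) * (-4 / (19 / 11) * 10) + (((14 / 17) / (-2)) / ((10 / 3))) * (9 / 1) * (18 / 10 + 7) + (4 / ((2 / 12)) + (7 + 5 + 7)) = 3049807 / 72675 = 41.97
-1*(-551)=551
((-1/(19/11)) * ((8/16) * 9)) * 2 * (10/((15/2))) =-132/19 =-6.95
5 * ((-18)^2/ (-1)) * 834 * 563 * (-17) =12931186680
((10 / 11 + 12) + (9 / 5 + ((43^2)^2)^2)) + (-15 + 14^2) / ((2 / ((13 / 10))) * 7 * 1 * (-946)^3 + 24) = 76192421781276129337939577 / 6518747110040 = 11688200277615.71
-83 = -83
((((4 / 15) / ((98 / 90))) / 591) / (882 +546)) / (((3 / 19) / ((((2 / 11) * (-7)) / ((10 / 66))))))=-38 / 2461515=-0.00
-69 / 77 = -0.90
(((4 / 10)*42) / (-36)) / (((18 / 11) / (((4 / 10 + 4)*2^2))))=-3388 / 675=-5.02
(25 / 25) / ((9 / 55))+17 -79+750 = 6247 / 9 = 694.11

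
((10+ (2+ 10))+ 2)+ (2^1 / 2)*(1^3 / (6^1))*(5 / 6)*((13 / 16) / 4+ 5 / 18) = 499049 / 20736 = 24.07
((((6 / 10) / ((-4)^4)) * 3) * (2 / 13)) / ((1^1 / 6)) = 27 / 4160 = 0.01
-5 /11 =-0.45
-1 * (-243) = 243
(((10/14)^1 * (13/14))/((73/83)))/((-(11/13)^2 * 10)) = -182351/1731268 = -0.11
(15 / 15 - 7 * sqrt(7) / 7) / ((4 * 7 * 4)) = -0.01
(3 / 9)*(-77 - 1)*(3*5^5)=-243750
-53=-53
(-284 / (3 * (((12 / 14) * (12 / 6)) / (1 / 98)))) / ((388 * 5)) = -71 / 244440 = -0.00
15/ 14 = 1.07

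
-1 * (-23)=23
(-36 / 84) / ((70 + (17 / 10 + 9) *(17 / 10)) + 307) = -100 / 92211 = -0.00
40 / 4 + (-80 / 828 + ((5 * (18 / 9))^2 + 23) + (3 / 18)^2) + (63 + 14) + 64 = 75605 / 276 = 273.93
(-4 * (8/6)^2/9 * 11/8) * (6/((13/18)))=-352/39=-9.03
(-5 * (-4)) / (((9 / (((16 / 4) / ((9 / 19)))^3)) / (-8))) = -70236160 / 6561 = -10705.10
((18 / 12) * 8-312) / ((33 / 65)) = -6500 / 11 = -590.91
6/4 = 3/2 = 1.50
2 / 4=1 / 2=0.50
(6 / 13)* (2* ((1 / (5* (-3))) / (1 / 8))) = -32 / 65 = -0.49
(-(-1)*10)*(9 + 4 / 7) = 670 / 7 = 95.71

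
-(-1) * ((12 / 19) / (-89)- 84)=-142056 / 1691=-84.01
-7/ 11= -0.64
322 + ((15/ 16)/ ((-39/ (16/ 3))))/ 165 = 414413/ 1287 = 322.00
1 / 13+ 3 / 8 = 47 / 104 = 0.45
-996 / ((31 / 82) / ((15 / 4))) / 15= -20418 / 31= -658.65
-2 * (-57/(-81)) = -38/27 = -1.41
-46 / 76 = -23 / 38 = -0.61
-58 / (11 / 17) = -986 / 11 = -89.64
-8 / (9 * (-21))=8 / 189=0.04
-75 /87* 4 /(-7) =100 /203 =0.49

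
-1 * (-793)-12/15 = 792.20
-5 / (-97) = 5 / 97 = 0.05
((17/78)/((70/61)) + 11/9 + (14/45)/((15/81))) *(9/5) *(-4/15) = -253247/170625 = -1.48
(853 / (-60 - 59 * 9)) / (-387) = 853 / 228717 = 0.00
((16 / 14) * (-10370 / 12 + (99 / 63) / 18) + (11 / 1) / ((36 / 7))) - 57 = -1838759 / 1764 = -1042.38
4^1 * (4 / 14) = 8 / 7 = 1.14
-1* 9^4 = -6561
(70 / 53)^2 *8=13.96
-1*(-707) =707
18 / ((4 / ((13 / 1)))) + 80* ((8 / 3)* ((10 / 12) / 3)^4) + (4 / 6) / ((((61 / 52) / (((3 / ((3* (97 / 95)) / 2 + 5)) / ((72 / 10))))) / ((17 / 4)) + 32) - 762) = 2635826856863 / 44100076428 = 59.77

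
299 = 299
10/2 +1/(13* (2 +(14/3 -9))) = 452/91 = 4.97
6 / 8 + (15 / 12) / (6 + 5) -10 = -9.14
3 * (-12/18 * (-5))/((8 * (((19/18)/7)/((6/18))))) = 105/38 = 2.76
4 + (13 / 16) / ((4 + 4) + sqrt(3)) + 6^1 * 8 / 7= 9363 / 854 - 13 * sqrt(3) / 976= 10.94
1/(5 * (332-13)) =1/1595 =0.00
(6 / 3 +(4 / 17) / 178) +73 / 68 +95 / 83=2119487 / 502316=4.22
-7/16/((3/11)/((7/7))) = -77/48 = -1.60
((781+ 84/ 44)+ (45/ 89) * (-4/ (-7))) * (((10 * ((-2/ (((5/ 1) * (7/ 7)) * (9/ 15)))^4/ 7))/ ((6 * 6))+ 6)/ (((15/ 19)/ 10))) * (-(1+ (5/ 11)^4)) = -95456385307960384/ 1536025039857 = -62145.07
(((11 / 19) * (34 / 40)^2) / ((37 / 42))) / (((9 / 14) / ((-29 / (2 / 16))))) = -9034718 / 52725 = -171.36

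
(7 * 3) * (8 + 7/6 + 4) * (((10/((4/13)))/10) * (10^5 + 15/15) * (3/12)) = 718907189/32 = 22465849.66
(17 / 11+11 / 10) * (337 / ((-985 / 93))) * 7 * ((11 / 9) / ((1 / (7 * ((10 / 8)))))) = -49654591 / 7880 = -6301.34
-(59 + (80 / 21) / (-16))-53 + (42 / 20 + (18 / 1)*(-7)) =-49489 / 210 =-235.66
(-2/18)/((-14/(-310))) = -2.46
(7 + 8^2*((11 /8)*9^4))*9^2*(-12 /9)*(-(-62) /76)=-966525750 /19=-50869776.32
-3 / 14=-0.21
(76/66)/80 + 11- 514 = -663941/1320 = -502.99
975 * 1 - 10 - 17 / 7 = 6738 / 7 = 962.57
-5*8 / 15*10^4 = -80000 / 3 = -26666.67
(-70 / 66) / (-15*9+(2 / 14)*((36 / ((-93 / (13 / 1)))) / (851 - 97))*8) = 220255 / 28036899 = 0.01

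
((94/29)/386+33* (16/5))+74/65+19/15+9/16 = 1896024047/17462640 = 108.58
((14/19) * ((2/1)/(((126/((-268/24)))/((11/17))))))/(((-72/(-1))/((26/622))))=-0.00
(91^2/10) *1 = 8281/10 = 828.10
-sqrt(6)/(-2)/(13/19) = 1.79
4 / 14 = 2 / 7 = 0.29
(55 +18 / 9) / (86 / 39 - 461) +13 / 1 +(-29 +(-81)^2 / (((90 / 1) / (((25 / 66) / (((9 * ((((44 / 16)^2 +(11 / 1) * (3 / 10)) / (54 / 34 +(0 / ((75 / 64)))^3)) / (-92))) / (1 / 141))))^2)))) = -16.12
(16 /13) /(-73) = -16 /949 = -0.02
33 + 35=68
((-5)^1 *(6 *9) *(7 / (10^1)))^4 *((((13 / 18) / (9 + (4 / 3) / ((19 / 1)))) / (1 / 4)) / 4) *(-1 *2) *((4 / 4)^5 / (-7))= 15008070987 / 517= 29029150.85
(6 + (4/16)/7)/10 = 169/280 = 0.60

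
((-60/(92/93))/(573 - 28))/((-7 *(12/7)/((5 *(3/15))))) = 93/10028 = 0.01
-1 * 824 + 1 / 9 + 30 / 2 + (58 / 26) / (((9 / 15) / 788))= 248140 / 117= 2120.85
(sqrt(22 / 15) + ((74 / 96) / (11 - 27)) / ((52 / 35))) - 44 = -1758479 / 39936 + sqrt(330) / 15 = -42.82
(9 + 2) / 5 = 11 / 5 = 2.20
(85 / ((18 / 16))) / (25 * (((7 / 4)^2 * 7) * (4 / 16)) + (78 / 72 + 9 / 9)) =8704 / 15675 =0.56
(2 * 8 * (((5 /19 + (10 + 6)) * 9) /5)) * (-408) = -18154368 /95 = -191098.61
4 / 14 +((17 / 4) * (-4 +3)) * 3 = -349 / 28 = -12.46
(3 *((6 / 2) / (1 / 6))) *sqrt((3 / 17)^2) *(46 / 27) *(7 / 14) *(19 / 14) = 1311 / 119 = 11.02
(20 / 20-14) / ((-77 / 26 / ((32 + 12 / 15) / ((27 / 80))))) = 426.61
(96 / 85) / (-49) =-96 / 4165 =-0.02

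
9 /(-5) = -9 /5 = -1.80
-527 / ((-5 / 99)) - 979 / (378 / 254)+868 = 10059292 / 945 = 10644.75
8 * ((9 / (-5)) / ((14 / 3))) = -108 / 35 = -3.09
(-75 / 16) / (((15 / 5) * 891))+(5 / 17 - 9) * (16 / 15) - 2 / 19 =-216265879 / 23023440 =-9.39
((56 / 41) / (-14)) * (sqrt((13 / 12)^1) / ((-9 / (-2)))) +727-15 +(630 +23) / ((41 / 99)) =93839 / 41-4 * sqrt(39) / 1107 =2288.73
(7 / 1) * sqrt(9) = 21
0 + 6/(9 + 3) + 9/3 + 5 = 17/2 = 8.50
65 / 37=1.76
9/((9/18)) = 18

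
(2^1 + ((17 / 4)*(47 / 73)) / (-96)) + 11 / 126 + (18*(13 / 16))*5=44258597 / 588672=75.18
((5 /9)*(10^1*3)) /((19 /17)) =850 /57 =14.91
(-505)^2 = 255025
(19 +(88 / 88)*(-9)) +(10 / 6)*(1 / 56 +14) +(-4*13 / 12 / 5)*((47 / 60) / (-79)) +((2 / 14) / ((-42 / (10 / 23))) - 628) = -95295013381 / 160259400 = -594.63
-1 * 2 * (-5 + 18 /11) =6.73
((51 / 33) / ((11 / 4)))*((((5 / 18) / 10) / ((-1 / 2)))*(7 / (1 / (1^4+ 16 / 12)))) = -0.51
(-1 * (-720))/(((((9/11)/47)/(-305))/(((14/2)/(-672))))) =788425/6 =131404.17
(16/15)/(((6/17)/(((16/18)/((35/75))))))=1088/189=5.76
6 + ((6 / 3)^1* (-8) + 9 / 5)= -41 / 5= -8.20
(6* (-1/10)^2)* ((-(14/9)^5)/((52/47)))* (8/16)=-1579858/6396975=-0.25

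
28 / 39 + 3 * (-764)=-2291.28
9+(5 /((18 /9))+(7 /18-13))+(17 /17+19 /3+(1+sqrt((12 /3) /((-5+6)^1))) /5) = 307 /45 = 6.82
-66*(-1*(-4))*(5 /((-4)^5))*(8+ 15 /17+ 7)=22275 /1088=20.47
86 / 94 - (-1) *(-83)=-3858 / 47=-82.09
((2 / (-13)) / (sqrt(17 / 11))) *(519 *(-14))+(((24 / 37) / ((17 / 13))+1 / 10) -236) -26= -1644231 / 6290+14532 *sqrt(187) / 221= 637.79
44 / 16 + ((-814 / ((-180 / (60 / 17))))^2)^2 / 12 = 439256710849 / 81182412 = 5410.74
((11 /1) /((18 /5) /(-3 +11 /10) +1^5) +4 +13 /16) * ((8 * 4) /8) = -2035 /68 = -29.93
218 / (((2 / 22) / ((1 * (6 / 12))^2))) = 1199 / 2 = 599.50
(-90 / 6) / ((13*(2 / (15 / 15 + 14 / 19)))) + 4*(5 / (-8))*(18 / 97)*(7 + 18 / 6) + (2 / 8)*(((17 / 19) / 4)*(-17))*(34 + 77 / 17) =-16203755 / 383344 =-42.27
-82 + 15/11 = -887/11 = -80.64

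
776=776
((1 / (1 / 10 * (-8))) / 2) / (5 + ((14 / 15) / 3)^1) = -225 / 1912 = -0.12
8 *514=4112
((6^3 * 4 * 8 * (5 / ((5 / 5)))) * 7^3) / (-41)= -11854080 / 41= -289123.90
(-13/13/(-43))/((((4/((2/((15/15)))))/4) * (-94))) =-1/2021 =-0.00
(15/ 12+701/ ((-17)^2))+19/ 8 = 13989/ 2312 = 6.05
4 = 4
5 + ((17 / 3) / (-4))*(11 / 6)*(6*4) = -172 / 3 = -57.33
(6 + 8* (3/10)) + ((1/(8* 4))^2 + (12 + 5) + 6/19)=25.72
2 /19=0.11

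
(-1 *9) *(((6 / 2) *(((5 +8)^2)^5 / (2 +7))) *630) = -260552549594610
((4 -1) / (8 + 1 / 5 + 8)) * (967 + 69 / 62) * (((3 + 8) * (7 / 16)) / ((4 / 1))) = 23108855 / 107136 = 215.70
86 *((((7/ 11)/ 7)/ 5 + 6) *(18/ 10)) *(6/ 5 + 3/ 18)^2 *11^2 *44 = 5790012866/ 625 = 9264020.59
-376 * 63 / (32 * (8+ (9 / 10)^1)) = -14805 / 178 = -83.17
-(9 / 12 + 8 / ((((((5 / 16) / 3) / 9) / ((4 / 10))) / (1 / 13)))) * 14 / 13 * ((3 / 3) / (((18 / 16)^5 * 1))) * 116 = -126931632128 / 83160675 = -1526.34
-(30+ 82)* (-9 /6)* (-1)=-168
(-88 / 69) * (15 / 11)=-40 / 23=-1.74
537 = 537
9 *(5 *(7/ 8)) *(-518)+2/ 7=-571087/ 28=-20395.96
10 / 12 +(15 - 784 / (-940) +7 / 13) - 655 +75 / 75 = -11672437 / 18330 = -636.79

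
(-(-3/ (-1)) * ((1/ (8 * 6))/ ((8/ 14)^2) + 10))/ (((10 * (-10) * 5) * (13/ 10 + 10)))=7729/ 1446400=0.01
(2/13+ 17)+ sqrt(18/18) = 236/13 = 18.15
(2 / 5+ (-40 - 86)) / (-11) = 628 / 55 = 11.42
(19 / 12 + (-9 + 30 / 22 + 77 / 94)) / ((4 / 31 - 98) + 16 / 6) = 52979 / 963688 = 0.05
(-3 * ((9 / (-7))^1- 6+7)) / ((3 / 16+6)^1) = 32 / 231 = 0.14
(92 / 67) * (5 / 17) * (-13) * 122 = -729560 / 1139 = -640.53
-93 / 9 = -10.33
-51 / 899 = -0.06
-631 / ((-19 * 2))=631 / 38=16.61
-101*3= -303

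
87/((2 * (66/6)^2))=87/242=0.36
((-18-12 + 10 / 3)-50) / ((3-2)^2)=-230 / 3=-76.67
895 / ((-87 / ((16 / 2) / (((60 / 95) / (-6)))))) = 68020 / 87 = 781.84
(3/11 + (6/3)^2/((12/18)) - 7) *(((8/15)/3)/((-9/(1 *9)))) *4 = 0.52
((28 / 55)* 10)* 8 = 448 / 11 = 40.73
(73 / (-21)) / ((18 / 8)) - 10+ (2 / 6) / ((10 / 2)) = -10847 / 945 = -11.48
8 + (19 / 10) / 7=579 / 70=8.27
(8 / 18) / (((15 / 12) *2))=8 / 45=0.18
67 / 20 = 3.35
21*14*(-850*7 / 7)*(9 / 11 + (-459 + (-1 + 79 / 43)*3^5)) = 30110950800 / 473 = 63659515.43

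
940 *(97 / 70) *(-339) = -3091002 / 7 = -441571.71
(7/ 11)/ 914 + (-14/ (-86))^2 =505589/ 18589846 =0.03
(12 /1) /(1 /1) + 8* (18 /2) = 84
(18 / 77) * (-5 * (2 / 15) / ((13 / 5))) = -60 / 1001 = -0.06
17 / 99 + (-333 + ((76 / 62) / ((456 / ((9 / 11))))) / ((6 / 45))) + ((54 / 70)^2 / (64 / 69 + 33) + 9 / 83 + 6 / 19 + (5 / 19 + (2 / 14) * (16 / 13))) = -479123300925097123 / 1443442284484200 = -331.93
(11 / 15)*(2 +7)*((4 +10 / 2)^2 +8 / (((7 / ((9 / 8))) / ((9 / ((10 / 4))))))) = 98901 / 175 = 565.15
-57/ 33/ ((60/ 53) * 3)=-1007/ 1980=-0.51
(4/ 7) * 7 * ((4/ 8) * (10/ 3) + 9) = 42.67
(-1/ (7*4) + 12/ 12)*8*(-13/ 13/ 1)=-54/ 7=-7.71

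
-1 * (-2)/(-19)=-2/19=-0.11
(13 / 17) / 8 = 13 / 136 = 0.10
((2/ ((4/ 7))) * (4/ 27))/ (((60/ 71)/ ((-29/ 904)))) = -14413/ 732240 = -0.02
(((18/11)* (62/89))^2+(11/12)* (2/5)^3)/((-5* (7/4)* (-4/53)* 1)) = 25870980206/12579538125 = 2.06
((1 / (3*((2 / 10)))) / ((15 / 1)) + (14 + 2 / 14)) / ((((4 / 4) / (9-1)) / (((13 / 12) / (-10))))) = -11674 / 945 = -12.35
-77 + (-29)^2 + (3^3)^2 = 1493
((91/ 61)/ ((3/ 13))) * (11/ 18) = 13013/ 3294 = 3.95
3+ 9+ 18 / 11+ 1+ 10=271 / 11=24.64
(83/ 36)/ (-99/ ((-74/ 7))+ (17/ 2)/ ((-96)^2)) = 0.25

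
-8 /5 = -1.60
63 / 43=1.47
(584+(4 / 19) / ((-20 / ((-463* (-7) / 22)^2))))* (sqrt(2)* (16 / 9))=7265884* sqrt(2) / 11495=893.91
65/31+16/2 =313/31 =10.10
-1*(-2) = 2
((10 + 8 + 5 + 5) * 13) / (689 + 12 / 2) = 364 / 695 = 0.52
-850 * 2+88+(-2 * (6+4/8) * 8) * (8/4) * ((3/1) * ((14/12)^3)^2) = -3096301/972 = -3185.49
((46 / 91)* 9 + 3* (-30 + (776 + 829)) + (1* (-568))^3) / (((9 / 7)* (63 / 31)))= -516936126613 / 7371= -70131071.31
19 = 19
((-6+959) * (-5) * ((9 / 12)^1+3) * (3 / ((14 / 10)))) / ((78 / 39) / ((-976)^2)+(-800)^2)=-14184452000 / 237085582223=-0.06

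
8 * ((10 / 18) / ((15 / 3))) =8 / 9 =0.89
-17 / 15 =-1.13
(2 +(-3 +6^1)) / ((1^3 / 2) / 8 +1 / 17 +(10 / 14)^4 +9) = 3265360 / 6126881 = 0.53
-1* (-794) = 794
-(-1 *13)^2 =-169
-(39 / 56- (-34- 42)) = -4295 / 56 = -76.70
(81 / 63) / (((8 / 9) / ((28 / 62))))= 81 / 124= 0.65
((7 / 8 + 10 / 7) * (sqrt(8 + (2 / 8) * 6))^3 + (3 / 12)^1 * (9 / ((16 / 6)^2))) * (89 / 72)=801 / 2048 + 72713 * sqrt(38) / 5376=83.77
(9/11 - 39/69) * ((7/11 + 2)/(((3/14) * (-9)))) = -25984/75141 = -0.35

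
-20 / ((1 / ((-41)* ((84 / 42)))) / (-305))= -500200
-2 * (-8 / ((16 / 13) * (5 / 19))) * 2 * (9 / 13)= 342 / 5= 68.40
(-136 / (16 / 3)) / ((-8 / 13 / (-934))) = -38702.62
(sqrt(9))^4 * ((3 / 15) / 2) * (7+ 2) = 729 / 10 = 72.90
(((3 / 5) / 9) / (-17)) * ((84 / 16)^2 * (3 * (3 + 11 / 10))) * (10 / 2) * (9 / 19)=-162729 / 51680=-3.15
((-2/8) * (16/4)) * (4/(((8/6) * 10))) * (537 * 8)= -6444/5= -1288.80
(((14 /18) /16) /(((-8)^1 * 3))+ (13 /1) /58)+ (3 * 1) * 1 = 322933 /100224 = 3.22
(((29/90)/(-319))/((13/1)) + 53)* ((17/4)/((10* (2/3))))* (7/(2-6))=-81170971/1372800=-59.13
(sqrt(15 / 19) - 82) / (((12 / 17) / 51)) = -5860.30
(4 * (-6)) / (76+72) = -6 / 37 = -0.16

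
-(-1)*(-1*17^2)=-289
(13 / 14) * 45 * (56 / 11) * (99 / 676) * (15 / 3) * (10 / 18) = 1125 / 13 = 86.54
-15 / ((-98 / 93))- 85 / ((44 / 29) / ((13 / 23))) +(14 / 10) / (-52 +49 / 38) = -8341058133 / 477780380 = -17.46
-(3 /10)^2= -9 /100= -0.09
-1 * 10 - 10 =-20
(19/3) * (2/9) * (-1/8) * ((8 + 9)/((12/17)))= -5491/1296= -4.24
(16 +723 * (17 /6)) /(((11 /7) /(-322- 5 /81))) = -423115.92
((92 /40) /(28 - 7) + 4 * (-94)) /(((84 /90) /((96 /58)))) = -947244 /1421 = -666.60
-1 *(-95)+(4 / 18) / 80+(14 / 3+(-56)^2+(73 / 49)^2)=2798701681 / 864360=3237.89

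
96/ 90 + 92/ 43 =2068/ 645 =3.21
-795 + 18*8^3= 8421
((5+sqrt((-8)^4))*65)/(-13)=-345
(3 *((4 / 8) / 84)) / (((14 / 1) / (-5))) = -5 / 784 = -0.01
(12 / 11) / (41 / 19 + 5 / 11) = 38 / 91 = 0.42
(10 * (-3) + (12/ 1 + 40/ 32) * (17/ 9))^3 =-5735339/ 46656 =-122.93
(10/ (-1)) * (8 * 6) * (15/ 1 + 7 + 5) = -12960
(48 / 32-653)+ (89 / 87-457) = -192701 / 174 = -1107.48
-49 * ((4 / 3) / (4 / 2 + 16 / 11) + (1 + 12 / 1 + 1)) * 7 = -281260 / 57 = -4934.39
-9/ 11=-0.82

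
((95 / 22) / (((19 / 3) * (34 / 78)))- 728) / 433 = -271687 / 161942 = -1.68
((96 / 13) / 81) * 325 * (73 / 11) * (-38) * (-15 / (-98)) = -5548000 / 4851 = -1143.68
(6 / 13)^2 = 36 / 169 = 0.21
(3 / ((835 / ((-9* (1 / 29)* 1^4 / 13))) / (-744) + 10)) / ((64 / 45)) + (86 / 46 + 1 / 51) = 1380059155 / 716477784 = 1.93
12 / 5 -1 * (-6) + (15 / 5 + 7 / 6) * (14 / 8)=1883 / 120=15.69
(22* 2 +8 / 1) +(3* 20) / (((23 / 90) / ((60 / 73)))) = 244.97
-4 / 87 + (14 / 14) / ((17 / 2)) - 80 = -79.93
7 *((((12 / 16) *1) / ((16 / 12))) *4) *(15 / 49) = 135 / 28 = 4.82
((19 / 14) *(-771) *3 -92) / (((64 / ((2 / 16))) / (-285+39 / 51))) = 6830485 / 3808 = 1793.72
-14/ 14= -1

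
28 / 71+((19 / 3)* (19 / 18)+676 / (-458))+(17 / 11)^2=849040409 / 106236306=7.99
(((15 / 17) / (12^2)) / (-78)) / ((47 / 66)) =-55 / 498576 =-0.00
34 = 34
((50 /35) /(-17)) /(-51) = 10 /6069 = 0.00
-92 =-92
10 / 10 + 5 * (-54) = -269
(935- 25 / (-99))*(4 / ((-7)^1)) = -370360 / 693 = -534.43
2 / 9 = 0.22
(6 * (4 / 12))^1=2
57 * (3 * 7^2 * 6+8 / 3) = 50426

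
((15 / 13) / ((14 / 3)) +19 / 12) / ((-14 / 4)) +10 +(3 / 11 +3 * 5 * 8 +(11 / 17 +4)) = 96055247 / 714714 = 134.40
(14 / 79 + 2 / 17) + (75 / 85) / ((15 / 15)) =93 / 79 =1.18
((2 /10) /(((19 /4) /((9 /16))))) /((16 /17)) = 153 /6080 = 0.03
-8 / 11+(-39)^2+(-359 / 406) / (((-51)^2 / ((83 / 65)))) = 1147872914203 / 755044290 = 1520.27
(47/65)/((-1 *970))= -47/63050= -0.00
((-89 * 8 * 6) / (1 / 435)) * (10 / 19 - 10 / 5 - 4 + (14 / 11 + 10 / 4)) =660632760 / 209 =3160922.30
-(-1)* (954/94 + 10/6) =11.82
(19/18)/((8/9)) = 19/16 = 1.19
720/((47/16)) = 11520/47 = 245.11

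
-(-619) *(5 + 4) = 5571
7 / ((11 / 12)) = 84 / 11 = 7.64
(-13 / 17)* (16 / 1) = -12.24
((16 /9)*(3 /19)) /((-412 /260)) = -1040 /5871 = -0.18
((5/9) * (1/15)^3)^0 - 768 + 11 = -756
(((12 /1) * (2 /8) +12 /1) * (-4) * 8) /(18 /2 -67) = 240 /29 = 8.28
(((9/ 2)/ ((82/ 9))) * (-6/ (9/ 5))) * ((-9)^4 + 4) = -886275/ 82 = -10808.23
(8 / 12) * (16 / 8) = 4 / 3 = 1.33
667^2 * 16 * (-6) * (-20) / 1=854186880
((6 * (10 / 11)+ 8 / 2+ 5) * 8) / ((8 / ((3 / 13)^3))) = 4293 / 24167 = 0.18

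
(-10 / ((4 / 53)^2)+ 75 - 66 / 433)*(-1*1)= 5822213 / 3464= 1680.78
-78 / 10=-39 / 5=-7.80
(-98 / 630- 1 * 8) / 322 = -367 / 14490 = -0.03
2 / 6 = 1 / 3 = 0.33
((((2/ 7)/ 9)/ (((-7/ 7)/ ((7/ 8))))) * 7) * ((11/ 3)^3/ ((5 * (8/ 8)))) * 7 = -65219/ 4860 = -13.42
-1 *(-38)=38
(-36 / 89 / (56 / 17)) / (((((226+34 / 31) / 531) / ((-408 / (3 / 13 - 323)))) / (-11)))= 3.99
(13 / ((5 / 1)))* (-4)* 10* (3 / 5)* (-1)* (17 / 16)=663 / 10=66.30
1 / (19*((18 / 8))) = 4 / 171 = 0.02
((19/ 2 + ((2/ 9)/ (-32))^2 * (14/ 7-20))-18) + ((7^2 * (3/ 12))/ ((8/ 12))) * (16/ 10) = 120379/ 5760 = 20.90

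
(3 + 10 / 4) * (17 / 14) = 187 / 28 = 6.68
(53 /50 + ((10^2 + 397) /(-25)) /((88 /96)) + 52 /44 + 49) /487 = 3251 /53570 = 0.06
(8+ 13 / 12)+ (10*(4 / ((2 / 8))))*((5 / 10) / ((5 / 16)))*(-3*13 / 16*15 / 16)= -6911 / 12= -575.92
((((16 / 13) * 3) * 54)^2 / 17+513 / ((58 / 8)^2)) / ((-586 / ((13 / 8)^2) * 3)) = -118204371 / 33512168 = -3.53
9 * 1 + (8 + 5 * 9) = 62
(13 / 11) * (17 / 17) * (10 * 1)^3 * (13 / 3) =169000 / 33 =5121.21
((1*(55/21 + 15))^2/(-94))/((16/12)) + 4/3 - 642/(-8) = 728729/9212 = 79.11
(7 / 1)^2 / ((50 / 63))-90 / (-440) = 68139 / 1100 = 61.94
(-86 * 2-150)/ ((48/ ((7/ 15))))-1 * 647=-234047/ 360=-650.13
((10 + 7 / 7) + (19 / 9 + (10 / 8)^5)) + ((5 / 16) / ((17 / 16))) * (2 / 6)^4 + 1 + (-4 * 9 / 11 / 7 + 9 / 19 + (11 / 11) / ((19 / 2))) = 35642614531 / 2062900224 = 17.28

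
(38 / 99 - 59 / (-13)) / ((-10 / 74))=-46879 / 1287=-36.43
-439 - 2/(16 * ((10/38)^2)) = -88161/200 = -440.80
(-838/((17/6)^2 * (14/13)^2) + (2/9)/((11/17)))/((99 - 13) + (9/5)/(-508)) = -319287469120/306226937709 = -1.04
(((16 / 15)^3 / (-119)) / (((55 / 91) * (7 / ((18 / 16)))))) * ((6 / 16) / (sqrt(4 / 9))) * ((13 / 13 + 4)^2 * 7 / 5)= -1248 / 23375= -0.05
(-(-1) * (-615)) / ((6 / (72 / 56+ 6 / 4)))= -7995 / 28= -285.54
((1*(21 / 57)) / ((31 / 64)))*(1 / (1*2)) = 0.38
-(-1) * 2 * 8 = 16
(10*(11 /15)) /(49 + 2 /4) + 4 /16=0.40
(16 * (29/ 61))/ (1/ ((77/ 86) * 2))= 35728/ 2623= 13.62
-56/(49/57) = -456/7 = -65.14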